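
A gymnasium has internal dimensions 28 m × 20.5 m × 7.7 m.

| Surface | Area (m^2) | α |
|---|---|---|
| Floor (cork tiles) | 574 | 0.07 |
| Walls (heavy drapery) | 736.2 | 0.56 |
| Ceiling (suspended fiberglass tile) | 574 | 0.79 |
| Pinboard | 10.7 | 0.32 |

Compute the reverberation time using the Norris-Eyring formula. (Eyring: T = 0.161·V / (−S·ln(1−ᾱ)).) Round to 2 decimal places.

0.57 sec

Total surface area S = 574 + 736.2 + 574 + 10.7 = 1894.9 m^2.
Absorption A = 574×0.07 + 736.2×0.56 + 574×0.79 + 10.7×0.32 = 909.336 sabins.
Mean coefficient ᾱ = A/S = 0.4799.
Eyring denominator: −S ln(1−ᾱ) = 1238.761.
V = 28 × 20.5 × 7.7 = 4419.8 m³.
T = 0.161·V/[−S·ln(1−ᾱ)] = 0.161·4419.8/1238.761 = 0.57 s.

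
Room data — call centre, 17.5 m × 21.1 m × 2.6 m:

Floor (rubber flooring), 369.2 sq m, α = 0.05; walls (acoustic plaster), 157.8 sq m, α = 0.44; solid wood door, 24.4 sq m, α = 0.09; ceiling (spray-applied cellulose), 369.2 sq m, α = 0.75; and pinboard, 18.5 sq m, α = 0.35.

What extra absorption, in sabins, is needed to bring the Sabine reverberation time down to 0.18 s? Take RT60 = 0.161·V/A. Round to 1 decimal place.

Summing Sᵢαᵢ: 18.460 + 69.432 + 2.196 + 276.900 + 6.475 → A₁ = 373.463 sabins.
Target A₂ = 0.161·960.05/0.18 = 858.711 sabins (V = 960.05 m³).
Shortfall: 858.711 − 373.463 = 485.2 sabins.

485.2 sabins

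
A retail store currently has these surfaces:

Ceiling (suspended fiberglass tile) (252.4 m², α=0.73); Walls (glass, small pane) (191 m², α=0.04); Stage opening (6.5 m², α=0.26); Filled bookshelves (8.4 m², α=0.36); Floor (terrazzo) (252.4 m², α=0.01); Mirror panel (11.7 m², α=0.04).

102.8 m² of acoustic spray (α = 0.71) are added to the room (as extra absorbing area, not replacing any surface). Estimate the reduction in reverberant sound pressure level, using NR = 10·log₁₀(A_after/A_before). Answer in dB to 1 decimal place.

Summing Sᵢαᵢ: 184.252 + 7.640 + 1.690 + 3.024 + 2.524 + 0.468 → A_before = 199.598 sabins.
Treatment contributes 102.8·0.71 = 72.988 sabins.
A_after = 199.598 + 72.988 = 272.586 sabins.
NR = 10·log₁₀(272.586/199.598) = 1.4 dB.

1.4 dB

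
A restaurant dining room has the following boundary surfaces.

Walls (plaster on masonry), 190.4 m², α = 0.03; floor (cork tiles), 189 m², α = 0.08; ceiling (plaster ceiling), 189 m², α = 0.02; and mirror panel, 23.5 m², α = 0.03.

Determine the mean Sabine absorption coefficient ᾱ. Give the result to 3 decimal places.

Total surface area S = 591.9 m².
Σ(Sᵢαᵢ) = 190.4×0.03 + 189×0.08 + 189×0.02 + 23.5×0.03 = 25.317.
ᾱ = A/S = 0.043.

0.043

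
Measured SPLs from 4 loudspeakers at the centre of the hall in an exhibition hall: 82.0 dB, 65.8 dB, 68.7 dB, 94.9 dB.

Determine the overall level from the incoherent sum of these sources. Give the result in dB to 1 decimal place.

Σ 10^(Lᵢ/10) = 3.26e+09.
Back to dB: 10·log₁₀ Σ = 95.1 dB.

95.1 dB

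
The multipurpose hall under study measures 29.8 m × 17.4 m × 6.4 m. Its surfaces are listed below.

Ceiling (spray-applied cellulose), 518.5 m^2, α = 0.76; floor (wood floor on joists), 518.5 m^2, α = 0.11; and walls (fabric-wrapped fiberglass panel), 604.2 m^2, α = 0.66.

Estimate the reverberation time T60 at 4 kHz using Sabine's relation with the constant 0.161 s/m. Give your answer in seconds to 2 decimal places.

Summing Sᵢαᵢ: 394.060 + 57.035 + 398.772 → A = 849.867 sabins.
Room volume: 3318.528 m³.
RT60 = 0.161 · V / A = 0.161 × 3318.528 / 849.867 = 0.63 s.

0.63 seconds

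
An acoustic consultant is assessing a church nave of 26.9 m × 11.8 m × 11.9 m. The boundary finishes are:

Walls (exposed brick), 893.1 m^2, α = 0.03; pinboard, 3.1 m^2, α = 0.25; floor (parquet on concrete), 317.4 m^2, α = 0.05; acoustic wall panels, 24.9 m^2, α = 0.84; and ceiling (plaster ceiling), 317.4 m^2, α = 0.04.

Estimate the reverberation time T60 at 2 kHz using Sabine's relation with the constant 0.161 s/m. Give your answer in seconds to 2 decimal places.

Summing Sᵢαᵢ: 26.793 + 0.775 + 15.870 + 20.916 + 12.696 → A = 77.050 sabins.
Volume V = 26.9 × 11.8 × 11.9 = 3777.298 m³.
RT60 = 0.161 · V / A = 0.161 × 3777.298 / 77.050 = 7.89 s.

7.89 sec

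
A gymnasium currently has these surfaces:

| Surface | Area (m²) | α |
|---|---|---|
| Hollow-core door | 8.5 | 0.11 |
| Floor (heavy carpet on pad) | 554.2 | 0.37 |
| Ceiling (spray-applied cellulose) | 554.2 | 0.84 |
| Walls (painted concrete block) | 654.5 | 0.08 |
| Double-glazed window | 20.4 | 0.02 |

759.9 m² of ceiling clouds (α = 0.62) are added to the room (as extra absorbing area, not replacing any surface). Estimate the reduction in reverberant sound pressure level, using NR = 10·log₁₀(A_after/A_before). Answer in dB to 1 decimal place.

Equivalent absorption area: A_before = 8.5*0.11 + 554.2*0.37 + 554.2*0.84 + 654.5*0.08 + 20.4*0.02 = 724.285 m².
Treatment contributes 759.9·0.62 = 471.138 sabins.
A_after = 724.285 + 471.138 = 1195.423 sabins.
NR = 10·log₁₀(1195.423/724.285) = 2.2 dB.

2.2 dB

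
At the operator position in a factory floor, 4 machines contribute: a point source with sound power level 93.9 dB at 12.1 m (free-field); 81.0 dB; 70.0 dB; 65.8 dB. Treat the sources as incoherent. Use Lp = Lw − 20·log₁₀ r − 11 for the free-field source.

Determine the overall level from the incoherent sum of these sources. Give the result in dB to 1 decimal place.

81.5 dB

Source at 12.1 m: Lp = 93.9 − 20·log₁₀(12.1) − 11 = 61.2 dB.
Σ 10^(Lᵢ/10) = 1.41e+08.
Combined level = 10 log₁₀(1.41e+08) = 81.5 dB.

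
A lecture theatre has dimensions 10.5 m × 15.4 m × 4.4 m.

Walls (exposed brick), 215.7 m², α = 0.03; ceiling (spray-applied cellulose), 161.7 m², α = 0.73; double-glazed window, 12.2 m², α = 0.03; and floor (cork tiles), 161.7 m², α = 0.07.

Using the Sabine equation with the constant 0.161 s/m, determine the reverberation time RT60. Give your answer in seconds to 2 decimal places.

0.84 s

Summing Sᵢαᵢ: 6.471 + 118.041 + 0.366 + 11.319 → A = 136.197 sabins.
Room volume: 711.48 m³.
RT60 = 0.161 · V / A = 0.161 × 711.48 / 136.197 = 0.84 s.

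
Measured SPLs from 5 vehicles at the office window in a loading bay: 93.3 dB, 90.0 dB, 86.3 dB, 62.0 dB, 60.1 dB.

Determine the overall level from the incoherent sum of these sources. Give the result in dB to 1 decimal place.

Sum in the linear (power) domain: Σ 10^(Lᵢ/10) = 10^(93.3/10) + 10^(90.0/10) + 10^(86.3/10) + 10^(62.0/10) + 10^(60.1/10) = 3.567e+09.
L_total = 10·log₁₀(3.567e+09) = 95.5 dB.

95.5 dB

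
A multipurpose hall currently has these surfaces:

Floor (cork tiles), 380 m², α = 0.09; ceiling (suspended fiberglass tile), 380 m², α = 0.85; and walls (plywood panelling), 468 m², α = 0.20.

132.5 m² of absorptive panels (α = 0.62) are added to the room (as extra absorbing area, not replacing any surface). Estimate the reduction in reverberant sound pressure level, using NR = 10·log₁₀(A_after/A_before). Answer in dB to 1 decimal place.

A_before = Σ Sᵢαᵢ = 380·0.09 + 380·0.85 + 468·0.20 = 450.800 sabins.
Added absorption = 132.5 × 0.62 = 82.150 sabins.
New total A_after = 532.950 sabins.
Reduction = 10 log₁₀(A_after/A_before) = 10 log₁₀(1.1822) = 0.7 dB.

0.7 dB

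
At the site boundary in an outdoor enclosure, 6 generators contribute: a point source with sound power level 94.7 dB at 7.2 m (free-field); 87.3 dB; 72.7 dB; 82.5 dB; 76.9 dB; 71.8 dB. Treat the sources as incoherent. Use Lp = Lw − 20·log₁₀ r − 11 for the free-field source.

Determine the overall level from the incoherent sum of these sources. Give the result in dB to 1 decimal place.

Source at 7.2 m: Lp = 94.7 − 20·log₁₀(7.2) − 11 = 66.6 dB.
Sum in the linear (power) domain: Σ 10^(Lᵢ/10) = 10^(66.6/10) + 10^(87.3/10) + 10^(72.7/10) + 10^(82.5/10) + 10^(76.9/10) + 10^(71.8/10) = 8.022e+08.
Back to dB: 10·log₁₀ Σ = 89.0 dB.

89.0 dB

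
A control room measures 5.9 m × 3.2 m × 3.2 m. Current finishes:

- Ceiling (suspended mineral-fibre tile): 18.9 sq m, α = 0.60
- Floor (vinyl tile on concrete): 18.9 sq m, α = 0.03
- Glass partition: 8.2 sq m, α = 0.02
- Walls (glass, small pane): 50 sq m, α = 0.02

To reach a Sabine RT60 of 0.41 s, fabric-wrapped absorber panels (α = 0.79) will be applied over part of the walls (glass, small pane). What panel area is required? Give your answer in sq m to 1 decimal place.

Summing Sᵢαᵢ: 11.340 + 0.567 + 0.164 + 1.000 → A₁ = 13.071 sabins.
Required A₂ = 0.161·60.416/0.41 = 23.724 sabins.
Absorption to add: 23.724 − 13.071 = 10.653 sabins.
Each sq m of panel replacing the walls (glass, small pane) adds (0.79 − 0.02) = 0.77 sabins.
Area = ΔA/Δα = 10.653/0.77 = 13.8 sq m.

13.8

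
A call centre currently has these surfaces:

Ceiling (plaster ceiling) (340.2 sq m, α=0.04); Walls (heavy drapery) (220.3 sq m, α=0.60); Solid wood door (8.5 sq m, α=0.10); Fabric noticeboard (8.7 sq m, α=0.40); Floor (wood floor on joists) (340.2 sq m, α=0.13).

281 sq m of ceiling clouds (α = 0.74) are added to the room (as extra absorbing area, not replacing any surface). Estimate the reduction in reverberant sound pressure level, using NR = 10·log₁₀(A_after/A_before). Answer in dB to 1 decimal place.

3.2 dB

A_before = Σ Sᵢαᵢ = 340.2·0.04 + 220.3·0.60 + 8.5·0.10 + 8.7·0.40 + 340.2·0.13 = 194.344 sabins.
Added absorption = 281 × 0.74 = 207.940 sabins.
New total A_after = 402.284 sabins.
NR = 10·log₁₀(402.284/194.344) = 3.2 dB.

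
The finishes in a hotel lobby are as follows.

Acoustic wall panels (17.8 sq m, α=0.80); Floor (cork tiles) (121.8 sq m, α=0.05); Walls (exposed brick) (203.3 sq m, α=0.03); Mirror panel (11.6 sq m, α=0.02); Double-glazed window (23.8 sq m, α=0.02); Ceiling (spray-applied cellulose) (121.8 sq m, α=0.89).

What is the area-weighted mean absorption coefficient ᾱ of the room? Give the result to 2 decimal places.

0.27

S = Σ Sᵢ = 17.8 + 121.8 + 203.3 + 11.6 + 23.8 + 121.8 = 500.1 sq m.
Weighted sum Σ Sα = 135.539.
ᾱ = A/S = 0.27.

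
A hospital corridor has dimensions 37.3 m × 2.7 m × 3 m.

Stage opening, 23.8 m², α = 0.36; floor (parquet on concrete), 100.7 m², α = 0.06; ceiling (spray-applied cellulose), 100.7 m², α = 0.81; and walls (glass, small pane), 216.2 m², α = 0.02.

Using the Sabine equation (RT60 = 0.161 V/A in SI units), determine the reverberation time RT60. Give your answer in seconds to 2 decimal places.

Equivalent absorption area: A = 23.8×0.36 + 100.7×0.06 + 100.7×0.81 + 216.2×0.02 = 100.501 m².
Volume V = 37.3 × 2.7 × 3 = 302.13 m³.
RT60 = 0.161 · V / A = 0.161 × 302.13 / 100.501 = 0.48 s.

0.48 s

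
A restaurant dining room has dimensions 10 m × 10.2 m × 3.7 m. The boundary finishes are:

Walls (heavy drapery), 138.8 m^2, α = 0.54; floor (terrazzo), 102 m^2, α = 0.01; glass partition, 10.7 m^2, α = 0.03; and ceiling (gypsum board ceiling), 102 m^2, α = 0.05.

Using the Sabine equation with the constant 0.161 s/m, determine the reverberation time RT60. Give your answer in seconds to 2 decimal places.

0.75 s

Total absorption A = 138.8*0.54 + 102*0.01 + 10.7*0.03 + 102*0.05
  = 74.952 + 1.020 + 0.321 + 5.100 = 81.393 m^2 sabins.
Room volume: 377.4 m³.
RT60 = 0.161 · V / A = 0.161 × 377.4 / 81.393 = 0.75 s.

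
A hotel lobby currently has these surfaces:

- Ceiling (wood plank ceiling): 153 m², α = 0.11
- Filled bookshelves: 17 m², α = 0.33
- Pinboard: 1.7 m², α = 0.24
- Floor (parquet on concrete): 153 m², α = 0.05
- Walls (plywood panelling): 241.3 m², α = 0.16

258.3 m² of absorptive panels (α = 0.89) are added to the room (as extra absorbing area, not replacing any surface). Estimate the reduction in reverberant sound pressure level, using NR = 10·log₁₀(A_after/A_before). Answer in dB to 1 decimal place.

Total absorption A_before = 153×0.11 + 17×0.33 + 1.7×0.24 + 153×0.05 + 241.3×0.16
  = 16.830 + 5.610 + 0.408 + 7.650 + 38.608 = 69.106 m² sabins.
Treatment contributes 258.3·0.89 = 229.887 sabins.
New total A_after = 298.993 sabins.
NR = 10·log₁₀(298.993/69.106) = 6.4 dB.

6.4 dB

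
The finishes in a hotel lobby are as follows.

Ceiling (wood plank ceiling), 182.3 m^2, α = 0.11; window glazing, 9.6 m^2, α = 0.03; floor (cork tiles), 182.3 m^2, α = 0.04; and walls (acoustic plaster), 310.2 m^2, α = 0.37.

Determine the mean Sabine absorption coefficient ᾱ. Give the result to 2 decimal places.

Total surface area S = 684.4 m^2.
Σ(Sᵢαᵢ) = 182.3*0.11 + 9.6*0.03 + 182.3*0.04 + 310.2*0.37 = 142.407.
ᾱ = A/S = 0.21.

0.21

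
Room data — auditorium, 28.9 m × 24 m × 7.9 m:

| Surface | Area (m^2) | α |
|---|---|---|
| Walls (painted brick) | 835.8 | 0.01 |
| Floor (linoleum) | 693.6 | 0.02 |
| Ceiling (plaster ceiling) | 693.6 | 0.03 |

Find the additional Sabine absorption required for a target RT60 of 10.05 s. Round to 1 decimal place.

Equivalent absorption area: A₁ = 835.8*0.01 + 693.6*0.02 + 693.6*0.03 = 43.038 m^2.
V = 5479.44 m³. Required absorption A₂ = 0.161 × 5479.44 / 10.05 = 87.780 sabins.
ΔA = A₂ − A₁ = 87.780 − 43.038 = 44.7 sabins.

44.7 sabins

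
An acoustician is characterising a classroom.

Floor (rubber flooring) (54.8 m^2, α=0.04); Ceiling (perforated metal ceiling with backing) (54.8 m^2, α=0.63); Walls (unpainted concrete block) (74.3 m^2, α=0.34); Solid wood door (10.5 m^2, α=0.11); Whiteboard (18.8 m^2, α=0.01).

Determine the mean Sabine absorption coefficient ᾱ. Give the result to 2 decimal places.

0.30

Total surface area S = 213.2 m^2.
Weighted sum Σ Sα = 63.321.
ᾱ = 63.321 / 213.2 = 0.30.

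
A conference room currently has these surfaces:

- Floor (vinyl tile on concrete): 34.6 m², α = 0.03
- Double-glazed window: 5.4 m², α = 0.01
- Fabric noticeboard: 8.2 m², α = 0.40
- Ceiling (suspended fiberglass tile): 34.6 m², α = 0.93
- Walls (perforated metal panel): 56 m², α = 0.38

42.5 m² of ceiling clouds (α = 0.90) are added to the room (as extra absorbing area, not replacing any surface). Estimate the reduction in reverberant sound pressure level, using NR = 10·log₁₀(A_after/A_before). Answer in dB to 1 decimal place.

2.2 dB

Summing Sᵢαᵢ: 1.038 + 0.054 + 3.280 + 32.178 + 21.280 → A_before = 57.830 sabins.
Added absorption = 42.5 × 0.90 = 38.250 sabins.
A_after = 57.830 + 38.250 = 96.080 sabins.
NR = 10·log₁₀(96.080/57.830) = 2.2 dB.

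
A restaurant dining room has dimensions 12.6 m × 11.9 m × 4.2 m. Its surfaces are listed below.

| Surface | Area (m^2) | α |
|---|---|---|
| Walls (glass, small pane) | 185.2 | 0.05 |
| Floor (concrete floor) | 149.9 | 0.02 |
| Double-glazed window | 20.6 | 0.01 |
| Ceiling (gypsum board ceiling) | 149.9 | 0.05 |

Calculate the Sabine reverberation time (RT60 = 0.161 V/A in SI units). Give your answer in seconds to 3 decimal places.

5.080 s

Total absorption A = 185.2*0.05 + 149.9*0.02 + 20.6*0.01 + 149.9*0.05
  = 9.260 + 2.998 + 0.206 + 7.495 = 19.959 m^2 sabins.
V = 12.6·11.9·4.2 = 629.748 m³.
Sabine: RT60 = 0.161 × 629.748 / 19.959 = 5.080 s.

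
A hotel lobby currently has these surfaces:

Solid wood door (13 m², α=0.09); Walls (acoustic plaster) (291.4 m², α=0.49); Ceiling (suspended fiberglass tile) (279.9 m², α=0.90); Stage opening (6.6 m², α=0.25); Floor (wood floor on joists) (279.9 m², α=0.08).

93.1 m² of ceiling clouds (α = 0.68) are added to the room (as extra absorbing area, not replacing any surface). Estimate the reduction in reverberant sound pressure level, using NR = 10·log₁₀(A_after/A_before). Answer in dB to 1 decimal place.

0.6 dB

Total absorption A_before = 13·0.09 + 291.4·0.49 + 279.9·0.90 + 6.6·0.25 + 279.9·0.08
  = 1.170 + 142.786 + 251.910 + 1.650 + 22.392 = 419.908 m² sabins.
Treatment contributes 93.1·0.68 = 63.308 sabins.
New total A_after = 483.216 sabins.
NR = 10·log₁₀(483.216/419.908) = 0.6 dB.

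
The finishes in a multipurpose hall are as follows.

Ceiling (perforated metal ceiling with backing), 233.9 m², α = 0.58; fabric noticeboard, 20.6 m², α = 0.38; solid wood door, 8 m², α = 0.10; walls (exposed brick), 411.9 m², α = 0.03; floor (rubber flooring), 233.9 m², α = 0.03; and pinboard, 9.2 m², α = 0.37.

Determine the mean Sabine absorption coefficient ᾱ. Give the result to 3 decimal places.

0.182

Total surface area S = 917.5 m².
Weighted sum Σ Sα = 167.068.
ᾱ = 167.068 / 917.5 = 0.182.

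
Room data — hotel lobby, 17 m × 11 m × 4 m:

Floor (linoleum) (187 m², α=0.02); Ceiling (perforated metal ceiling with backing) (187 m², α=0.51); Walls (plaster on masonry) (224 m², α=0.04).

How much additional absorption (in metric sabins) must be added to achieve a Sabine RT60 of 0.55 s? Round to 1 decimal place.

A₁ = Σ Sᵢαᵢ = 187·0.02 + 187·0.51 + 224·0.04 = 108.070 sabins.
For T = 0.55 s, need A₂ = 0.161·V/T = 0.161·748/0.55 = 218.960 sabins.
ΔA = A₂ − A₁ = 218.960 − 108.070 = 110.9 sabins.

110.9 sabins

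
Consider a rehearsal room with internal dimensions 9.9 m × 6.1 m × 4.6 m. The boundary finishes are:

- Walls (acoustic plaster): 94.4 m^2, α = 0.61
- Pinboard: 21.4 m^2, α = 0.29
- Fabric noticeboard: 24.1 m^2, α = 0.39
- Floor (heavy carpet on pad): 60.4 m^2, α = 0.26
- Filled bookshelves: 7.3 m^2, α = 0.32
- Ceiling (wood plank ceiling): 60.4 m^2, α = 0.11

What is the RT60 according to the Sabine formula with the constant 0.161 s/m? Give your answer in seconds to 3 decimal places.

Total absorption A = 94.4*0.61 + 21.4*0.29 + 24.1*0.39 + 60.4*0.26 + 7.3*0.32 + 60.4*0.11
  = 57.584 + 6.206 + 9.399 + 15.704 + 2.336 + 6.644 = 97.873 m^2 sabins.
V = 9.9·6.1·4.6 = 277.794 m³.
RT60 = 0.161 · V / A = 0.161 × 277.794 / 97.873 = 0.457 s.

0.457 s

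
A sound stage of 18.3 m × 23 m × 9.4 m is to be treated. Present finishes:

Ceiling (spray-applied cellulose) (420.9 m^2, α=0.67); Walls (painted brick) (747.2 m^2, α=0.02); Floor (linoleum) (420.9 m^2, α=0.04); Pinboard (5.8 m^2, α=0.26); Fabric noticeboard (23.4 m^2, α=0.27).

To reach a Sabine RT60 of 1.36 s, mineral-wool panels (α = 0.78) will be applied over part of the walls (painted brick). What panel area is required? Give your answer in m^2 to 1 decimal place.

Total absorption A₁ = 420.9×0.67 + 747.2×0.02 + 420.9×0.04 + 5.8×0.26 + 23.4×0.27
  = 282.003 + 14.944 + 16.836 + 1.508 + 6.318 = 321.609 m^2 sabins.
V = 3956.46 m³. Target absorption A₂ = 0.161 × 3956.46 / 1.36 = 468.375 sabins.
Absorption to add: 468.375 − 321.609 = 146.766 sabins.
Each m^2 of panel replacing the walls (painted brick) adds (0.78 − 0.02) = 0.76 sabins.
Area = ΔA/Δα = 146.766/0.76 = 193.1 m^2.

193.1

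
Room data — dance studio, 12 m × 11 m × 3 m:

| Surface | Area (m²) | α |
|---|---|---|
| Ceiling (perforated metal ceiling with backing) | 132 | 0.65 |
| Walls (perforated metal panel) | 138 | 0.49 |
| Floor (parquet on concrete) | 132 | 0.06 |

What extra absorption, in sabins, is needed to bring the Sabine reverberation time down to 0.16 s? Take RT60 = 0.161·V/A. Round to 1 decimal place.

237.1 sabins

Total absorption A₁ = 132*0.65 + 138*0.49 + 132*0.06
  = 85.800 + 67.620 + 7.920 = 161.340 m² sabins.
For T = 0.16 s, need A₂ = 0.161·V/T = 0.161·396/0.16 = 398.475 sabins.
Shortfall: 398.475 − 161.340 = 237.1 sabins.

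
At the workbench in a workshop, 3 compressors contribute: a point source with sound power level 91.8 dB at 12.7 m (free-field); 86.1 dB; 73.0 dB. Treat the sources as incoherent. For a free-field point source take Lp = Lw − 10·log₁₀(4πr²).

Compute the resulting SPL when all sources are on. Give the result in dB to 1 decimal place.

Source at 12.7 m: Lp = 91.8 − 10·log₁₀(4π·12.7²) = 91.8 − 10·log₁₀(2026.830) = 58.7 dB.
Sum in the linear (power) domain: Σ 10^(Lᵢ/10) = 10^(58.7/10) + 10^(86.1/10) + 10^(73.0/10) = 4.281e+08.
L_total = 10·log₁₀(4.281e+08) = 86.3 dB.

86.3 dB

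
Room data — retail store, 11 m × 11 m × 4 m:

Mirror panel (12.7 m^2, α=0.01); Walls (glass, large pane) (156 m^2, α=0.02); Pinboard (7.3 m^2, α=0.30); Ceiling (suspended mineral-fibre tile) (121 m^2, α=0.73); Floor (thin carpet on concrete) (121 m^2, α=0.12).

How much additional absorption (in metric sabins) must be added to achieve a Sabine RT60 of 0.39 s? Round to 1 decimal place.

Total absorption A₁ = 12.7×0.01 + 156×0.02 + 7.3×0.30 + 121×0.73 + 121×0.12
  = 0.127 + 3.120 + 2.190 + 88.330 + 14.520 = 108.287 m^2 sabins.
Target A₂ = 0.161·484/0.39 = 199.805 sabins (V = 484 m³).
Shortfall: 199.805 − 108.287 = 91.5 sabins.

91.5 sabins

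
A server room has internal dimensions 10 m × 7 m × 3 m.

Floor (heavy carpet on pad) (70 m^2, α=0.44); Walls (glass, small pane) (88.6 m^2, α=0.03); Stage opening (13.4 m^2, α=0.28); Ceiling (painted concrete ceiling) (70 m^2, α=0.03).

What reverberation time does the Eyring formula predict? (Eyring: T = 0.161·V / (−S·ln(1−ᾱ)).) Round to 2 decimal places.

Total surface area S = 70 + 88.6 + 13.4 + 70 = 242.0 m^2.
Σ(Sᵢαᵢ) = 70·0.44 + 88.6·0.03 + 13.4·0.28 + 70·0.03 = 39.310.
Mean coefficient ᾱ = A/S = 0.1624.
Eyring denominator: −S ln(1−ᾱ) = 42.886.
V = 10 × 7 × 3 = 210 m³.
T = 0.161·V/[−S·ln(1−ᾱ)] = 0.161·210/42.886 = 0.79 s.

0.79 s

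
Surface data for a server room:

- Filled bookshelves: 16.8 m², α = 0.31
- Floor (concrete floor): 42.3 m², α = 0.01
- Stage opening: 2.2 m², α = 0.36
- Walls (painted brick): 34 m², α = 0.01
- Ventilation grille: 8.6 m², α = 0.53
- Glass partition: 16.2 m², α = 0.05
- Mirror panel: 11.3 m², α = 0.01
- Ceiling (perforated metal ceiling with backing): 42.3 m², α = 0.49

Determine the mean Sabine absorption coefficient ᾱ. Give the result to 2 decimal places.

Total surface area S = 173.7 m².
Σ(Sᵢαᵢ) = 16.8·0.31 + 42.3·0.01 + 2.2·0.36 + 34·0.01 + 8.6·0.53 + 16.2·0.05 + 11.3·0.01 + 42.3·0.49 = 32.971.
ᾱ = A/S = 0.19.

0.19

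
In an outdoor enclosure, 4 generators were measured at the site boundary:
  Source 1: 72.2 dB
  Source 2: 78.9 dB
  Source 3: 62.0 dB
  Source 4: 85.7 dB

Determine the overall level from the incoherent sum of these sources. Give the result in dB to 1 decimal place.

Converting to relative power and adding: 10^(72.2/10) + 10^(78.9/10) + 10^(62.0/10) + 10^(85.7/10) = 4.673e+08.
L_total = 10·log₁₀(4.673e+08) = 86.7 dB.

86.7 dB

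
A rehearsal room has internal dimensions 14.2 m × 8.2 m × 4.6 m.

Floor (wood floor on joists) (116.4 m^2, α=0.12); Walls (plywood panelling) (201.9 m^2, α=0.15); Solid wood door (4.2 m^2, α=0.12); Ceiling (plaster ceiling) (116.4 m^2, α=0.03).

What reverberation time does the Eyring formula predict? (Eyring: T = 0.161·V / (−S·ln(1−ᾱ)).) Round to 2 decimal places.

Total surface area S = 116.4 + 201.9 + 4.2 + 116.4 = 438.9 m^2.
Σ(Sᵢαᵢ) = 116.4·0.12 + 201.9·0.15 + 4.2·0.12 + 116.4·0.03 = 48.249.
Mean coefficient ᾱ = A/S = 0.1099.
−S·ln(1−ᾱ) = −438.9 × ln(1 − 0.1099) = 51.097.
V = 14.2 × 8.2 × 4.6 = 535.624 m³.
RT60 = 0.161 × 535.624 / 51.097 = 1.69 s.

1.69 seconds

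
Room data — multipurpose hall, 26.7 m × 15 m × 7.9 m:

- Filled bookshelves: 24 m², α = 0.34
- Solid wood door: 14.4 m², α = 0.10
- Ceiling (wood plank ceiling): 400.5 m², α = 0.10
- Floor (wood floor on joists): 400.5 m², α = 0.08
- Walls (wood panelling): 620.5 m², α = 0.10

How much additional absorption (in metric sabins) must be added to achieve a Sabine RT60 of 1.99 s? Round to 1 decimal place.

A₁ = Σ Sᵢαᵢ = 24×0.34 + 14.4×0.10 + 400.5×0.10 + 400.5×0.08 + 620.5×0.10 = 143.740 sabins.
V = 3163.95 m³. Required absorption A₂ = 0.161 × 3163.95 / 1.99 = 255.978 sabins.
Additional absorption ΔA = 255.978 − 143.740 = 112.2 sabins.

112.2 sabins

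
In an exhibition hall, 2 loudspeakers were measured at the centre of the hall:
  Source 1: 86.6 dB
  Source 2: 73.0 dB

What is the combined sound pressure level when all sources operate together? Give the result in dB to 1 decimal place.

Σ 10^(Lᵢ/10) = 4.77e+08.
L_total = 10·log₁₀(4.77e+08) = 86.8 dB.

86.8 dB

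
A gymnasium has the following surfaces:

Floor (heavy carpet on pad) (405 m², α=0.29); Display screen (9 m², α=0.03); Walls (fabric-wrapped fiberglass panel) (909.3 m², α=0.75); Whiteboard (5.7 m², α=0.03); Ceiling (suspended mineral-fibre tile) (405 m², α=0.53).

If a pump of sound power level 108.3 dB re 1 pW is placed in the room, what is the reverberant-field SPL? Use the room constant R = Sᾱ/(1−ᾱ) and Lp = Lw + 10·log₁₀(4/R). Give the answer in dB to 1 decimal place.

A = 1014.516 sabins; S = 1734.0 m².
ᾱ = 1014.516/1734.0 = 0.5851; R = Sᾱ/(1−ᾱ) = 1014.516/(1−0.5851) = 2445.206 m².
Lp = 108.3 + 10·log₁₀(4/2445.206) = 108.3 + (-27.86) = 80.4 dB.

80.4 dB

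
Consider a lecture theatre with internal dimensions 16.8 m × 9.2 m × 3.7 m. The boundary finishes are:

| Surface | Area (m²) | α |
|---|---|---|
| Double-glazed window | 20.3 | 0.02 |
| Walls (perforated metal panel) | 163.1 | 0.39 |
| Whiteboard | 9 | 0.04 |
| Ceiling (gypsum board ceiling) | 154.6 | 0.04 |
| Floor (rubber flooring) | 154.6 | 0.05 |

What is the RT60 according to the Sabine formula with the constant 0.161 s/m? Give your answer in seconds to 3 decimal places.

1.176 sec

A = Σ Sᵢαᵢ = 20.3×0.02 + 163.1×0.39 + 9×0.04 + 154.6×0.04 + 154.6×0.05 = 78.289 sabins.
Room volume: 571.872 m³.
Sabine: RT60 = 0.161 × 571.872 / 78.289 = 1.176 s.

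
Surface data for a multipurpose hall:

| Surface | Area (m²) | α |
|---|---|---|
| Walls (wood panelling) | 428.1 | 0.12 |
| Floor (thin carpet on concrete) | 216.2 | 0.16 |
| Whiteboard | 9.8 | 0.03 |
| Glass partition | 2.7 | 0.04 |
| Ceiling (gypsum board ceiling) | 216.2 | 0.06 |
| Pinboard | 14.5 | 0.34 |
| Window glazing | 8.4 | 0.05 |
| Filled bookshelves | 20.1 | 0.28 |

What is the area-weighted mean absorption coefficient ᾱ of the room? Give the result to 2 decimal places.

0.12

Total surface area S = 916.0 m².
Σ(Sᵢαᵢ) = 428.1·0.12 + 216.2·0.16 + 9.8·0.03 + 2.7·0.04 + 216.2·0.06 + 14.5·0.34 + 8.4·0.05 + 20.1·0.28 = 110.316.
ᾱ = 110.316 / 916.0 = 0.12.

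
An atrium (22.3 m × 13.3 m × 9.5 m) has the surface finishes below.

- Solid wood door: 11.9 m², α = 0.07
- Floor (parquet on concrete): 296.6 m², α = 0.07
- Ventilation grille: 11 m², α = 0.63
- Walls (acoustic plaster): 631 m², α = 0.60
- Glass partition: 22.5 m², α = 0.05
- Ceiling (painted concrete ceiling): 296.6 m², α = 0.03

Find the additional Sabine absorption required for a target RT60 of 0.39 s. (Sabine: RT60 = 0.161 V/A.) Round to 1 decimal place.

Total absorption A₁ = 11.9·0.07 + 296.6·0.07 + 11·0.63 + 631·0.60 + 22.5·0.05 + 296.6·0.03
  = 0.833 + 20.762 + 6.930 + 378.600 + 1.125 + 8.898 = 417.148 m² sabins.
For T = 0.39 s, need A₂ = 0.161·V/T = 0.161·2817.605/0.39 = 1163.165 sabins.
Additional absorption ΔA = 1163.165 − 417.148 = 746.0 sabins.

746.0 sabins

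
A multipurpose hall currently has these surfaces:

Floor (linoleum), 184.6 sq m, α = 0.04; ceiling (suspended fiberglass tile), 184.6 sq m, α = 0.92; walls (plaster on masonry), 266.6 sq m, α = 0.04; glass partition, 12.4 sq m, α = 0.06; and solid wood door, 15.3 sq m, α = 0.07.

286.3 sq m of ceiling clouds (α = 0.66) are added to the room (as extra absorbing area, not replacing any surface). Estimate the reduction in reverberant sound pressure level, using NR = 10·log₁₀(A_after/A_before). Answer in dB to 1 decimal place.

3.0 dB

A_before = Σ Sᵢαᵢ = 184.6*0.04 + 184.6*0.92 + 266.6*0.04 + 12.4*0.06 + 15.3*0.07 = 189.695 sabins.
Added absorption = 286.3 × 0.66 = 188.958 sabins.
New total A_after = 378.653 sabins.
NR = 10·log₁₀(378.653/189.695) = 3.0 dB.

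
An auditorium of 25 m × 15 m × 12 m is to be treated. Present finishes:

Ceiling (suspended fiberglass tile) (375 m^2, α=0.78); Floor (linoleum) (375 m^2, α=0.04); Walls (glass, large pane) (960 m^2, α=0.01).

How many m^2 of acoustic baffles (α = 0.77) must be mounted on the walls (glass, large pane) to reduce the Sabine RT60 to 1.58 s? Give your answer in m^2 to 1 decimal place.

186.1

Total absorption A₁ = 375×0.78 + 375×0.04 + 960×0.01
  = 292.500 + 15.000 + 9.600 = 317.100 m^2 sabins.
V = 4500 m³. Target absorption A₂ = 0.161 × 4500 / 1.58 = 458.544 sabins.
Absorption to add: 458.544 − 317.100 = 141.444 sabins.
Each m^2 of panel replacing the walls (glass, large pane) adds (0.77 − 0.01) = 0.76 sabins.
Area = ΔA/Δα = 141.444/0.76 = 186.1 m^2.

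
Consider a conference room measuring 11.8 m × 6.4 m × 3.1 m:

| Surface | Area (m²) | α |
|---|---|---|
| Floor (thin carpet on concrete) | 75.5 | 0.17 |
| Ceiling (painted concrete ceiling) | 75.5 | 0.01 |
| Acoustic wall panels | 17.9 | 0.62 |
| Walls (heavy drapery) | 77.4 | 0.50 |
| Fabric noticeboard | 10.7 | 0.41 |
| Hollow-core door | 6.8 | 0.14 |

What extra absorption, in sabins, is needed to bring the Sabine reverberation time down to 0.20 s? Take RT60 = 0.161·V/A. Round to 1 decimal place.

119.7 sabins

A₁ = Σ Sᵢαᵢ = 75.5*0.17 + 75.5*0.01 + 17.9*0.62 + 77.4*0.50 + 10.7*0.41 + 6.8*0.14 = 68.727 sabins.
For T = 0.20 s, need A₂ = 0.161·V/T = 0.161·234.112/0.20 = 188.460 sabins.
ΔA = A₂ − A₁ = 188.460 − 68.727 = 119.7 sabins.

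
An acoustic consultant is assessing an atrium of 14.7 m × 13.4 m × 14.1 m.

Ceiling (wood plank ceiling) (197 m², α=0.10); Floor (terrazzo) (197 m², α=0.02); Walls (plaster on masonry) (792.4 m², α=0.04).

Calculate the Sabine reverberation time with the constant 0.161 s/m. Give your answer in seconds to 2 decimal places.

8.08 sec

Equivalent absorption area: A = 197×0.10 + 197×0.02 + 792.4×0.04 = 55.336 m².
Volume V = 14.7 × 13.4 × 14.1 = 2777.418 m³.
T = 0.161 V/A = 0.161·2777.418/55.336 = 8.08 s.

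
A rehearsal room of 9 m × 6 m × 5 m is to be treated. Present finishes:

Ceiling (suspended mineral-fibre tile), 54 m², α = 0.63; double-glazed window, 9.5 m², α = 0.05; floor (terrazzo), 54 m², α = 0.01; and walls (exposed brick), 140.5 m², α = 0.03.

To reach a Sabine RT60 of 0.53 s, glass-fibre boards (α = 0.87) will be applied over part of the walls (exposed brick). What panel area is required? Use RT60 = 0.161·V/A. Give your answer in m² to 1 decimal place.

A₁ = Σ Sᵢαᵢ = 54·0.63 + 9.5·0.05 + 54·0.01 + 140.5·0.03 = 39.250 sabins.
Required A₂ = 0.161·270/0.53 = 82.019 sabins.
Absorption to add: 82.019 − 39.250 = 42.769 sabins.
Each m² of panel replacing the walls (exposed brick) adds (0.87 − 0.03) = 0.84 sabins.
Area = ΔA/Δα = 42.769/0.84 = 50.9 m².

50.9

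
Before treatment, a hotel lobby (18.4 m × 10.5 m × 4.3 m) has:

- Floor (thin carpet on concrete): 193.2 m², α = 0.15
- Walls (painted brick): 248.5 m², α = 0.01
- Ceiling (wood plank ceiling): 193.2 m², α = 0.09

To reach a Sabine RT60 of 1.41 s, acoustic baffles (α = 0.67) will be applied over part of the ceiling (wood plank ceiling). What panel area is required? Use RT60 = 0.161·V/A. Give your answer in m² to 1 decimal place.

Total absorption A₁ = 193.2·0.15 + 248.5·0.01 + 193.2·0.09
  = 28.980 + 2.485 + 17.388 = 48.853 m² sabins.
V = 830.76 m³. Target absorption A₂ = 0.161 × 830.76 / 1.41 = 94.860 sabins.
Absorption to add: 94.860 − 48.853 = 46.007 sabins.
Each m² of panel replacing the ceiling (wood plank ceiling) adds (0.67 − 0.09) = 0.58 sabins.
Area = ΔA/Δα = 46.007/0.58 = 79.3 m².

79.3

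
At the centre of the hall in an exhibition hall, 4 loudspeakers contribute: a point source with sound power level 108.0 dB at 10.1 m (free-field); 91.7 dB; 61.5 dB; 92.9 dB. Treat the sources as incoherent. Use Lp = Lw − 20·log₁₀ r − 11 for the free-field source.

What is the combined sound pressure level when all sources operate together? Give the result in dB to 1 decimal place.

Source at 10.1 m: Lp = 108.0 − 20·log₁₀(10.1) − 11 = 76.9 dB.
Converting to relative power and adding: 10^(76.9/10) + 10^(91.7/10) + 10^(61.5/10) + 10^(92.9/10) = 3.479e+09.
L_total = 10·log₁₀(3.479e+09) = 95.4 dB.

95.4 dB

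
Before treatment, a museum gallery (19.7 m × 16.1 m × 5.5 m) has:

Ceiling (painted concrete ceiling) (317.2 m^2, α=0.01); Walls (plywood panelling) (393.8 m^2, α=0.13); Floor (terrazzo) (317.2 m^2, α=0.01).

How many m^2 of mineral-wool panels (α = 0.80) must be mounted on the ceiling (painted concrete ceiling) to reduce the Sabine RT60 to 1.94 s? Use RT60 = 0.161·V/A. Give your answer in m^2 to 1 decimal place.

110.4

Equivalent absorption area: A₁ = 317.2*0.01 + 393.8*0.13 + 317.2*0.01 = 57.538 m^2.
V = 1744.435 m³. Target absorption A₂ = 0.161 × 1744.435 / 1.94 = 144.770 sabins.
ΔA needed = 144.770 − 57.538 = 87.232 sabins.
Net gain per m^2: Δα = 0.80 − 0.01 = 0.79.
Area = ΔA/Δα = 87.232/0.79 = 110.4 m^2.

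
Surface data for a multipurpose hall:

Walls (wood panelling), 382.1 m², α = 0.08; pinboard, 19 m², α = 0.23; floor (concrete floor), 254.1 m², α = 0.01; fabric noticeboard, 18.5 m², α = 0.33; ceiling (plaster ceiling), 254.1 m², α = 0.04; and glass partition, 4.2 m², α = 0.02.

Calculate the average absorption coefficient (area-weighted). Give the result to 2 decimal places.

0.06

S = Σ Sᵢ = 382.1 + 19 + 254.1 + 18.5 + 254.1 + 4.2 = 932.0 m².
Σ(Sᵢαᵢ) = 382.1·0.08 + 19·0.23 + 254.1·0.01 + 18.5·0.33 + 254.1·0.04 + 4.2·0.02 = 53.832.
ᾱ = A/S = 0.06.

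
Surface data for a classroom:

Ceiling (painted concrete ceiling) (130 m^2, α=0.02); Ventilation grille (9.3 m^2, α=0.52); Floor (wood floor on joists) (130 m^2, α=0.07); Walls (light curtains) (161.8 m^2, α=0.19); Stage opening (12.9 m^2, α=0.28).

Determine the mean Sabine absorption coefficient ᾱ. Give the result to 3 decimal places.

0.115

S = Σ Sᵢ = 130 + 9.3 + 130 + 161.8 + 12.9 = 444.0 m^2.
Σ(Sᵢαᵢ) = 130*0.02 + 9.3*0.52 + 130*0.07 + 161.8*0.19 + 12.9*0.28 = 50.890.
ᾱ = A/S = 0.115.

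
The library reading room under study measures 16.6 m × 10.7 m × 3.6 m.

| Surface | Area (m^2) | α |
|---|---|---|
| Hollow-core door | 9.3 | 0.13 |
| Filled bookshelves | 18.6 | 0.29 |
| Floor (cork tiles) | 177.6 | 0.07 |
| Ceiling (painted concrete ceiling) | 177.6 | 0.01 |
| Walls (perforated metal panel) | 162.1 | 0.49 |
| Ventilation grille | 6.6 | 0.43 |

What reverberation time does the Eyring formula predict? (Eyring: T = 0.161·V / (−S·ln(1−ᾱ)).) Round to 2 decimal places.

0.90 sec

S = Σ Sᵢ = 551.8 m^2.
Σ(Sᵢαᵢ) = 9.3·0.13 + 18.6·0.29 + 177.6·0.07 + 177.6·0.01 + 162.1·0.49 + 6.6·0.43 = 103.078.
Mean coefficient ᾱ = A/S = 0.1868.
−S·ln(1−ᾱ) = −551.8 × ln(1 − 0.1868) = 114.100.
V = 16.6 × 10.7 × 3.6 = 639.432 m³.
T = 0.161·V/[−S·ln(1−ᾱ)] = 0.161·639.432/114.100 = 0.90 s.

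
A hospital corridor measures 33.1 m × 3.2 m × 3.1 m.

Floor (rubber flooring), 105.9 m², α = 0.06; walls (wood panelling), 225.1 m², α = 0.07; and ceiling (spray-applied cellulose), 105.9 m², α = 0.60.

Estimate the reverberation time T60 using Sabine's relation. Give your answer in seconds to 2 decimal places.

0.62 seconds

Equivalent absorption area: A = 105.9×0.06 + 225.1×0.07 + 105.9×0.60 = 85.651 m².
Room volume: 328.352 m³.
RT60 = 0.161 · V / A = 0.161 × 328.352 / 85.651 = 0.62 s.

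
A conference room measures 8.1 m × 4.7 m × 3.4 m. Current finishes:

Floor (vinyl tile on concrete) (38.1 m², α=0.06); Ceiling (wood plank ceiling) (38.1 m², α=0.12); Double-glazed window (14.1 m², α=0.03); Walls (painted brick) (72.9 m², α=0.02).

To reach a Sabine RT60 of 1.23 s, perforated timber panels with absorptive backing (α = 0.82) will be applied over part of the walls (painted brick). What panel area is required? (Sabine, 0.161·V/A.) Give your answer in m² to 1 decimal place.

10.3

Equivalent absorption area: A₁ = 38.1·0.06 + 38.1·0.12 + 14.1·0.03 + 72.9·0.02 = 8.739 m².
Required A₂ = 0.161·129.438/1.23 = 16.943 sabins.
ΔA needed = 16.943 − 8.739 = 8.204 sabins.
Each m² of panel replacing the walls (painted brick) adds (0.82 − 0.02) = 0.80 sabins.
Panel area = 8.204 / 0.80 = 10.3 m².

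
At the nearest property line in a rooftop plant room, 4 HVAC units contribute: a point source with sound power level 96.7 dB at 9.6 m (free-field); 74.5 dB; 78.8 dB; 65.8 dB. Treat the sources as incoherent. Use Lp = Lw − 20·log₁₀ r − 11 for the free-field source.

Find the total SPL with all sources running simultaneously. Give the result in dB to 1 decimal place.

Source at 9.6 m: Lp = 96.7 − 20·log₁₀(9.6) − 11 = 66.1 dB.
Converting to relative power and adding: 10^(66.1/10) + 10^(74.5/10) + 10^(78.8/10) + 10^(65.8/10) = 1.119e+08.
L_total = 10·log₁₀(1.119e+08) = 80.5 dB.

80.5 dB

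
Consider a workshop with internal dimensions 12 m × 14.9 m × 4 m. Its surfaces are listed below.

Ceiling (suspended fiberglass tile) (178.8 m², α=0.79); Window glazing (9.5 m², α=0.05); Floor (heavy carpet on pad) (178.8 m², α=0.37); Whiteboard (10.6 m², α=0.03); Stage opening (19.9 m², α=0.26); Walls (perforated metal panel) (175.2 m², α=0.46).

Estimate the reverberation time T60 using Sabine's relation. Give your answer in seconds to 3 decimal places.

A = Σ Sᵢαᵢ = 178.8×0.79 + 9.5×0.05 + 178.8×0.37 + 10.6×0.03 + 19.9×0.26 + 175.2×0.46 = 293.967 sabins.
Room volume: 715.2 m³.
Sabine: RT60 = 0.161 × 715.2 / 293.967 = 0.392 s.

0.392 s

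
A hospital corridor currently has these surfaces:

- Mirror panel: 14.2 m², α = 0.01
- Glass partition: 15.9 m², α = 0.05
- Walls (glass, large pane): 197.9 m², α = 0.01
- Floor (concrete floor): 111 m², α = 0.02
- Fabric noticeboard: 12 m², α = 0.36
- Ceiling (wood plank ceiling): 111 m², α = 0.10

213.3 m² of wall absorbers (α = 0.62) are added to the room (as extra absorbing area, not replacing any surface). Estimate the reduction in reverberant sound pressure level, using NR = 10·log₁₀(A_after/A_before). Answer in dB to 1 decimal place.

8.7 dB

Equivalent absorption area: A_before = 14.2·0.01 + 15.9·0.05 + 197.9·0.01 + 111·0.02 + 12·0.36 + 111·0.10 = 20.556 m².
Treatment contributes 213.3·0.62 = 132.246 sabins.
New total A_after = 152.802 sabins.
NR = 10·log₁₀(152.802/20.556) = 8.7 dB.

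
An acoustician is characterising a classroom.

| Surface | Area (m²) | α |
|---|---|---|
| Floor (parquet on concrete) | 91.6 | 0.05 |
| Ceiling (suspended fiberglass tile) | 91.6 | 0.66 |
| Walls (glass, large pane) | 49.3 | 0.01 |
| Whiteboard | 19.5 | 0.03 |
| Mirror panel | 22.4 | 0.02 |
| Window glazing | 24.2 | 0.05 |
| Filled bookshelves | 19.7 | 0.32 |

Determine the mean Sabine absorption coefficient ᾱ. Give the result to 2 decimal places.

S = Σ Sᵢ = 91.6 + 91.6 + 49.3 + 19.5 + 22.4 + 24.2 + 19.7 = 318.3 m².
Σ(Sᵢαᵢ) = 91.6·0.05 + 91.6·0.66 + 49.3·0.01 + 19.5·0.03 + 22.4·0.02 + 24.2·0.05 + 19.7·0.32 = 74.076.
ᾱ = A/S = 0.23.

0.23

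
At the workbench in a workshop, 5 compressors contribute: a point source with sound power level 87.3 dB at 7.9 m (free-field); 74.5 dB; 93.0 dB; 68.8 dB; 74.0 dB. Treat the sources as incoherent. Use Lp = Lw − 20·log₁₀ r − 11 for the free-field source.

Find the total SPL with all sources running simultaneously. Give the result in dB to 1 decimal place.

Source at 7.9 m: Lp = 87.3 − 20·log₁₀(7.9) − 11 = 58.3 dB.
Sum in the linear (power) domain: Σ 10^(Lᵢ/10) = 10^(58.3/10) + 10^(74.5/10) + 10^(93.0/10) + 10^(68.8/10) + 10^(74.0/10) = 2.057e+09.
L_total = 10·log₁₀(2.057e+09) = 93.1 dB.

93.1 dB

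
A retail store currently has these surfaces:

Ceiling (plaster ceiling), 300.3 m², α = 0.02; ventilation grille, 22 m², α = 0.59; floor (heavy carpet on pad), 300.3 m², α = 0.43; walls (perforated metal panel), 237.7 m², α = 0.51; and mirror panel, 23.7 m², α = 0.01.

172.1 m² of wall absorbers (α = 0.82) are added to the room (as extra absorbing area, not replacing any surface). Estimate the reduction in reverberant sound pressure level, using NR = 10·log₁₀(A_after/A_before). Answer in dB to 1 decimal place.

1.8 dB

Summing Sᵢαᵢ: 6.006 + 12.980 + 129.129 + 121.227 + 0.237 → A_before = 269.579 sabins.
Treatment contributes 172.1·0.82 = 141.122 sabins.
A_after = 269.579 + 141.122 = 410.701 sabins.
NR = 10·log₁₀(410.701/269.579) = 1.8 dB.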